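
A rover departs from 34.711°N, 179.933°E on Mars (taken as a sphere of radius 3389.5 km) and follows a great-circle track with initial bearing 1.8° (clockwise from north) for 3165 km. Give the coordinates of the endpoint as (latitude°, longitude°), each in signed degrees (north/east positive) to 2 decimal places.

Angular distance δ = d/R = 3165/3389.5 = 0.93377 rad; initial bearing θ = 0.0314 rad.
sin φ₂ = sin φ₁ cos δ + cos φ₁ sin δ cos θ = (0.5694)(0.5948) + (0.8220)(0.8039)(0.9995) = 0.9992, so φ₂ = 87.69°.
Δλ = atan2(sin θ sin δ cos φ₁, cos δ − sin φ₁ sin φ₂) = atan2(0.0208, 0.0258) = 38.778°.
λ₂ = 179.933° + 38.778° = 218.71° → -141.29° after wrapping to (−180°, 180°].

87.69°, -141.29°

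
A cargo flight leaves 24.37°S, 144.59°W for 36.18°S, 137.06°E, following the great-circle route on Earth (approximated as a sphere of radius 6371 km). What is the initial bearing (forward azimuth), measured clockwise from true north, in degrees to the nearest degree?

239°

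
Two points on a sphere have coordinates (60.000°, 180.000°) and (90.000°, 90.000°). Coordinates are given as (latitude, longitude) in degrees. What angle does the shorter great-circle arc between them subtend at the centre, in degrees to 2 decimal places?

30.00°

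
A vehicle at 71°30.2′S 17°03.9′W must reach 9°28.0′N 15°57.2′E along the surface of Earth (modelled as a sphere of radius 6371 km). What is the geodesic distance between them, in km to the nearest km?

9328 km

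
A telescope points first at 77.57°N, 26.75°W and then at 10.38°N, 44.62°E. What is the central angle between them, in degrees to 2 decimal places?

Let φ₁ = 1.3539 rad, φ₂ = 0.1812 rad, and Δλ = 1.2456 rad.
Haversine: a = sin²(Δφ/2) + cos φ₁ cos φ₂ sin²(Δλ/2) = 0.3062 + (0.2152)(0.9836)(0.3403) = 0.37821.
Central angle c = 2·arcsin(√a) = 1.32473 rad.
So the angular separation is 75.90°.

75.90°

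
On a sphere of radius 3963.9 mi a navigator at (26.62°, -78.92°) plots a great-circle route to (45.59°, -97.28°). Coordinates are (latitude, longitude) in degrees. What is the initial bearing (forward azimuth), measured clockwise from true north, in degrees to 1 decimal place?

Δλ = -18.360° = -0.3204 rad.
y = sin Δλ · cos φ₂ = (-0.3150)(0.6998) = -0.2204
x = cos φ₁ sin φ₂ − sin φ₁ cos φ₂ cos Δλ = (0.8940)(0.7144) − (0.4481)(0.6998)(0.9491) = 0.3410
θ = atan2(y, x) = -32.88°; adding 360° gives 327.1°.

327.1°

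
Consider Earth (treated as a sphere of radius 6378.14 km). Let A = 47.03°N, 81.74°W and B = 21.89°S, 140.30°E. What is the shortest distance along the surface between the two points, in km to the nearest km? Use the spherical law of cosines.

15356 km

In radians: φ₁ = 0.8208, φ₂ = -0.3821, Δλ = -137.960° = -2.4079 rad.
cos c = sin φ₁ sin φ₂ + cos φ₁ cos φ₂ cos Δλ = (0.7317)(-0.3728) + (0.6816)(0.9279)(-0.7427) = -0.74252,
so c = arccos(-0.74252) = 2.40763 rad.
Distance = R·c = 6378.14 × 2.4076 ≈ 15356 km.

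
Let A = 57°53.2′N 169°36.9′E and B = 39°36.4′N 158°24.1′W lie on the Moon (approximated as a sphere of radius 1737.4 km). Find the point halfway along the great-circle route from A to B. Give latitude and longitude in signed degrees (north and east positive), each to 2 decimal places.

49.83°, -171.38°

Central angle δ = 0.4792 rad. Interpolating on the sphere with fraction f = 0.5:
P = [sin((1−f)δ)·A + sin(fδ)·B] / sin δ = 0.5147·A + 0.5147·B in Cartesian coordinates,
giving P = (-0.6378, -0.0966, 0.7641), i.e. latitude 49.83°, longitude -171.38°.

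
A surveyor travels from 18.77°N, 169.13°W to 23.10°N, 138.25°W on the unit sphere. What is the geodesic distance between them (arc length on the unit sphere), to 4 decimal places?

0.5081

Let φ₁ = 0.3276 rad, φ₂ = 0.4032 rad, and Δλ = 0.5390 rad.
cos c = sin φ₁ sin φ₂ + cos φ₁ cos φ₂ cos Δλ = (0.3218)(0.3923) + (0.9468)(0.9198)(0.8582) = 0.87369,
so c = arccos(0.87369) = 0.50806 rad.
On the unit sphere the arc length equals the central angle: 0.5081.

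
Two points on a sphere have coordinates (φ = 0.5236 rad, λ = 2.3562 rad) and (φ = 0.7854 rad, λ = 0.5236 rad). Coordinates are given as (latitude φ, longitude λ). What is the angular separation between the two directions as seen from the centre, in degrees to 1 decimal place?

With latitudes φ₁ = 30.000°, φ₂ = 45.000° and longitude difference Δλ = -105.000°:
cos c = sin φ₁ sin φ₂ + cos φ₁ cos φ₂ cos Δλ = (0.5000)(0.7071) + (0.8660)(0.7071)(-0.2588) = 0.19506,
so c = arccos(0.19506) = 1.37448 rad.
So the angular separation is 78.8°.

78.8°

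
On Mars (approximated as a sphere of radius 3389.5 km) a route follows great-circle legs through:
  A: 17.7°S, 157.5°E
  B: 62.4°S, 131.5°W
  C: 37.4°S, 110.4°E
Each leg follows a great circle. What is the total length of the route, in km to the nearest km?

7939 km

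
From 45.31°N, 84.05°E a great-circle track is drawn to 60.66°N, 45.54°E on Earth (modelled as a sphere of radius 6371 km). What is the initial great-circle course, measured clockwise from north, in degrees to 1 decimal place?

318.1°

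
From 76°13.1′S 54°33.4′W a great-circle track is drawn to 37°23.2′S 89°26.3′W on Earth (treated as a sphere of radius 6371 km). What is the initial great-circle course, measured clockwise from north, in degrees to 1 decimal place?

With φ₁ = -1.3303, φ₂ = -0.6525, Δλ = -0.6088 rad, the forward-azimuth formula gives
θ = atan2( sin Δλ cos φ₂ , cos φ₁ sin φ₂ − sin φ₁ cos φ₂ cos Δλ ) = atan2(-0.4544, 0.4884) = -42.93°.
Adding 360° brings this into [0°, 360°): 317.1°.

317.1°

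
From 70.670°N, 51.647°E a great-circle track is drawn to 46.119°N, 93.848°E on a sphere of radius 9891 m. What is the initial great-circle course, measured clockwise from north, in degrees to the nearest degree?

118°

Δλ = 42.201° = 0.7365 rad.
y = sin Δλ · cos φ₂ = (0.6717)(0.6932) = 0.4656
x = cos φ₁ sin φ₂ − sin φ₁ cos φ₂ cos Δλ = (0.3310)(0.7208) − (0.9436)(0.6932)(0.7408) = -0.2460
θ = atan2(y, x) = 117.84°, so the bearing is 118°.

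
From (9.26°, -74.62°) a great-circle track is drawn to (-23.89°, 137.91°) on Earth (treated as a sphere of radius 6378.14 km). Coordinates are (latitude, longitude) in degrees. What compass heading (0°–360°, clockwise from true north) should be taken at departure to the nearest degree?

241°

Δλ = -147.470° = -2.5738 rad.
y = sin Δλ · cos φ₂ = (-0.5377)(0.9143) = -0.4917
x = cos φ₁ sin φ₂ − sin φ₁ cos φ₂ cos Δλ = (0.9870)(-0.4050) − (0.1609)(0.9143)(-0.8431) = -0.2757
θ = atan2(y, x) = -119.28°; adding 360° gives 241°.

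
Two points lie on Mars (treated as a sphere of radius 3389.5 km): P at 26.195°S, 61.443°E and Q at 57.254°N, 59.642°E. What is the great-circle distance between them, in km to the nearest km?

With latitudes φ₁ = -26.195°, φ₂ = 57.254° and longitude difference Δλ = -1.801°:
cos c = sin φ₁ sin φ₂ + cos φ₁ cos φ₂ cos Δλ = (-0.4414)(0.8411) + (0.8973)(0.5409)(0.9995) = 0.11385,
so c = arccos(0.11385) = 1.45670 rad.
Distance = R·c = 3389.5 × 1.4567 ≈ 4937 km.

4937 km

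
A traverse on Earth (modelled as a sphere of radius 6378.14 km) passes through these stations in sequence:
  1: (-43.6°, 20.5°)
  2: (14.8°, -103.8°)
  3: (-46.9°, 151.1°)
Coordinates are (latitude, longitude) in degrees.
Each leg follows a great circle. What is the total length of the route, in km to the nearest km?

Leg 1→2: central angle 2.1782 rad, distance 13892.7 km.
Leg 2→3: central angle 1.9376 rad, distance 12358.1 km.
Total: 13892.7 + 12358.1 ≈ 26251 km.

26251 km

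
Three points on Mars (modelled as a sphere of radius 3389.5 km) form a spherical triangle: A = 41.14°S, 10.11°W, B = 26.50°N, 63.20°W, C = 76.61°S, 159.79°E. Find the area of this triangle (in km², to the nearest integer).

12540425 km²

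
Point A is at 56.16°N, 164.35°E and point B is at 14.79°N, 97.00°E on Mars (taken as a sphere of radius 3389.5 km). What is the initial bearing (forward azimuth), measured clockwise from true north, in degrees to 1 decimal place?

259.4°

Δλ = -67.350° = -1.1755 rad.
y = sin Δλ · cos φ₂ = (-0.9229)(0.9669) = -0.8923
x = cos φ₁ sin φ₂ − sin φ₁ cos φ₂ cos Δλ = (0.5569)(0.2553) − (0.8306)(0.9669)(0.3851) = -0.1671
θ = atan2(y, x) = -100.61°; adding 360° gives 259.4°.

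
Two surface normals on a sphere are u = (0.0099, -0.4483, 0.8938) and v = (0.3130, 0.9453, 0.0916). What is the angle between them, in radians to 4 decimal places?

1.9165 rad

u·v = -0.3388; |u| = 1.0000, |v| = 1.0000.
cos θ = (u·v)/(|u||v|) = -0.3388, so θ = 1.9165 rad.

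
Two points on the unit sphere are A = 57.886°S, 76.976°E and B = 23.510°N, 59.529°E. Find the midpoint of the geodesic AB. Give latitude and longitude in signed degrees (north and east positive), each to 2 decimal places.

-17.36°, 65.91°

The central angle between A and B is δ = 1.4433 rad.
With f = 0.5, the slerp weights are sin((1−f)δ)/sin δ = 0.6660 and sin(fδ)/sin δ = 0.6660.
Weighted sum of the unit vectors: (0.6660)·(0.1198,0.5179,-0.8470) + (0.6660)·(0.4650,0.7903,0.3989) = (0.3895, 0.8713, -0.2984).
Converting back: φ = atan2(z, √(x²+y²)) = -17.36°, λ = atan2(y, x) = 65.91°.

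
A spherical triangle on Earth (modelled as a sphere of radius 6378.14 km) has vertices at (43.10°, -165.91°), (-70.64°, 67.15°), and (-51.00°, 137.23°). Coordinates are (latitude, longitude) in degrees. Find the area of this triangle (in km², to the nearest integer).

8679327 km²

Side lengths (central angles): a = 0.6363, b = 1.8544, c = 2.4818 rad; semiperimeter s = 2.4862.
By l'Huilier's theorem, tan(E/4) = √[tan(s/2) tan((s−a)/2) tan((s−b)/2) tan((s−c)/2)], giving spherical excess E = 0.2134 rad.
Area = E·R² = 0.2134 × (6378.14)² ≈ 8679327 km².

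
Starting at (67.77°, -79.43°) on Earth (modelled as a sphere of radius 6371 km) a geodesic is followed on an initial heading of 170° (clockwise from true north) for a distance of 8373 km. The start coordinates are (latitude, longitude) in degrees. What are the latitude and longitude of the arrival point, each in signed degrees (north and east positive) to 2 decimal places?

-7.21°, -69.68°

Angular distance δ = d/R = 8373/6371 = 1.31424 rad; initial bearing θ = 2.9671 rad.
sin φ₂ = sin φ₁ cos δ + cos φ₁ sin δ cos θ = (0.9257)(0.2538) + (0.3783)(0.9673)(-0.9848) = -0.1255, so φ₂ = -7.21°.
Δλ = atan2(sin θ sin δ cos φ₁, cos δ − sin φ₁ sin φ₂) = atan2(0.0635, 0.3699) = 9.747°.
λ₂ = -79.430° + 9.747° = -69.68°.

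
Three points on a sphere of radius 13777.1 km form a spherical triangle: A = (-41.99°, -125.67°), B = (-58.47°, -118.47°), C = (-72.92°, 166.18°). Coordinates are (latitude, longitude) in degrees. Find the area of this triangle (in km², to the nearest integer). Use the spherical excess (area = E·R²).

Side lengths (central angles): a = 0.5479, b = 0.7659, c = 0.2982 rad; semiperimeter s = 0.8060.
By l'Huilier's theorem, tan(E/4) = √[tan(s/2) tan((s−a)/2) tan((s−b)/2) tan((s−c)/2)], giving spherical excess E = 0.0679 rad.
Area = E·R² = 0.0679 × (13777.1)² ≈ 12883923 km².

12883923 km²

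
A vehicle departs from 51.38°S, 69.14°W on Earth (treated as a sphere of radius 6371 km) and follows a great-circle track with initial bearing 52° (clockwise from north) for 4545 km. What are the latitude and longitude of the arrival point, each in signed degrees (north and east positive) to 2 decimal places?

-19.84°, -35.90°

Angular distance δ = d/R = 4545/6371 = 0.71339 rad; initial bearing θ = 0.9076 rad.
sin φ₂ = sin φ₁ cos δ + cos φ₁ sin δ cos θ = (-0.7813)(0.7561) + (0.6242)(0.6544)(0.6157) = -0.3393, so φ₂ = -19.84°.
Δλ = atan2(sin θ sin δ cos φ₁, cos δ − sin φ₁ sin φ₂) = atan2(0.3219, 0.4910) = 33.243°.
λ₂ = -69.140° + 33.243° = -35.90°.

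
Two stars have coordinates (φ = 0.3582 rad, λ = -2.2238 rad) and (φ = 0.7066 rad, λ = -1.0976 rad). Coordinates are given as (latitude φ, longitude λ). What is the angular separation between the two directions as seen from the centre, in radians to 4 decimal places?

1.0075 rad

Let φ₁ = 0.3582 rad, φ₂ = 0.7066 rad, and Δλ = 1.1262 rad.
Haversine: a = sin²(Δφ/2) + cos φ₁ cos φ₂ sin²(Δλ/2) = 0.0300 + (0.9365)(0.7606)(0.2850) = 0.23301.
Central angle c = 2·arcsin(√a) = 1.00750 rad.
So the angular separation is 1.0075 rad.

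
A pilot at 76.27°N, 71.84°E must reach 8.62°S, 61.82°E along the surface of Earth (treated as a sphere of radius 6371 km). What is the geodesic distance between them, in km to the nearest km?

9462 km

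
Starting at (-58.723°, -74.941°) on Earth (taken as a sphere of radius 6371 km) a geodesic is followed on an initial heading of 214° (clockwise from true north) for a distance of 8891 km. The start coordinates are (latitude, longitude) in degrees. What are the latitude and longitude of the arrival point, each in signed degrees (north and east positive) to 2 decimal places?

-34.95°, 147.26°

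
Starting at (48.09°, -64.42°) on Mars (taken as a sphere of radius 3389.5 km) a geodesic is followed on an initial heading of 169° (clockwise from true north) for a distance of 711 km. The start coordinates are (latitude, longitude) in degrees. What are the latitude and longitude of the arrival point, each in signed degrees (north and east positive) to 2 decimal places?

Angular distance δ = d/R = 711/3389.5 = 0.20977 rad; initial bearing θ = 2.9496 rad.
sin φ₂ = sin φ₁ cos δ + cos φ₁ sin δ cos θ = (0.7442)(0.9781) + (0.6680)(0.2082)(-0.9816) = 0.5913, so φ₂ = 36.25°.
Δλ = atan2(sin θ sin δ cos φ₁, cos δ − sin φ₁ sin φ₂) = atan2(0.0265, 0.5380) = 2.824°.
λ₂ = -64.420° + 2.824° = -61.60°.

36.25°, -61.60°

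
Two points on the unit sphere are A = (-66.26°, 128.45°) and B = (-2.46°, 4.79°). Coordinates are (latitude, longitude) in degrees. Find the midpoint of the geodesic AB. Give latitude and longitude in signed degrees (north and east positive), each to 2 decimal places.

The central angle between A and B is δ = 1.7555 rad.
With f = 0.5, the slerp weights are sin((1−f)δ)/sin δ = 0.7826 and sin(fδ)/sin δ = 0.7826.
Weighted sum of the unit vectors: (0.7826)·(-0.2503,0.3153,-0.9154) + (0.7826)·(0.9956,0.0834,-0.0429) = (0.5832, 0.3120, -0.7500).
Converting back: φ = atan2(z, √(x²+y²)) = -48.59°, λ = atan2(y, x) = 28.15°.

-48.59°, 28.15°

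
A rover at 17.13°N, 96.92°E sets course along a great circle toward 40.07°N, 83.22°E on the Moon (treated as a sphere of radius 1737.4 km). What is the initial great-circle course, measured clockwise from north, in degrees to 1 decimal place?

335.4°

Δλ = -13.700° = -0.2391 rad.
y = sin Δλ · cos φ₂ = (-0.2368)(0.7653) = -0.1812
x = cos φ₁ sin φ₂ − sin φ₁ cos φ₂ cos Δλ = (0.9556)(0.6437) − (0.2945)(0.7653)(0.9715) = 0.3962
θ = atan2(y, x) = -24.58°; adding 360° gives 335.4°.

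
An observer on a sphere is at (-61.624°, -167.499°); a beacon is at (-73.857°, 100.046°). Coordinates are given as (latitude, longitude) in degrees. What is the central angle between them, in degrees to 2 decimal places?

32.91°

Let φ₁ = -1.0755 rad, φ₂ = -1.2890 rad, and Δλ = -1.6136 rad.
Haversine: a = sin²(Δφ/2) + cos φ₁ cos φ₂ sin²(Δλ/2) = 0.0114 + (0.4753)(0.2780)(0.5214) = 0.08025.
Central angle c = 2·arcsin(√a) = 0.57444 rad.
So the angular separation is 32.91°.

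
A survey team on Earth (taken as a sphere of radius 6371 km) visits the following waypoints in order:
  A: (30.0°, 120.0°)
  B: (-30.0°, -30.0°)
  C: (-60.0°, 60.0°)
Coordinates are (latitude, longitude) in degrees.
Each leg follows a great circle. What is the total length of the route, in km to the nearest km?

Leg A→B: central angle 2.6895 rad, distance 17134.6 km.
Leg B→C: central angle 1.1230 rad, distance 7154.4 km.
Total: 17134.6 + 7154.4 ≈ 24289 km.

24289 km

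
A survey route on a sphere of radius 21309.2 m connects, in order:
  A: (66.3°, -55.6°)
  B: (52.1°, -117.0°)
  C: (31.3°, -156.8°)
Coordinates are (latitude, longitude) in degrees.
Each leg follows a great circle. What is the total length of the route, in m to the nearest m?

Leg A→B: central angle 0.5722 rad, distance 12192.5 m.
Leg B→C: central angle 0.6212 rad, distance 13236.5 m.
Total: 12192.5 + 13236.5 ≈ 25429 m.

25429 m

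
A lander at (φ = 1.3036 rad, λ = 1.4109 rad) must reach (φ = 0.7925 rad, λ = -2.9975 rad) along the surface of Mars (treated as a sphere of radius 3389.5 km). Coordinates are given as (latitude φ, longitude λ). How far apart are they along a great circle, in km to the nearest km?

With latitudes φ₁ = 74.691°, φ₂ = 45.407° and longitude difference Δλ = 107.417°:
cos c = sin φ₁ sin φ₂ + cos φ₁ cos φ₂ cos Δλ = (0.9645)(0.7121) + (0.2640)(0.7021)(-0.2993) = 0.63136,
so c = arccos(0.63136) = 0.88750 rad.
Distance = R·c = 3389.5 × 0.8875 ≈ 3008 km.

3008 km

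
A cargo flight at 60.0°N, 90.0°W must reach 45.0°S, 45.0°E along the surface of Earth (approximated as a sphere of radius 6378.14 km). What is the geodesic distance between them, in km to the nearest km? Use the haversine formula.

In radians: φ₁ = 1.0472, φ₂ = -0.7854, Δλ = 135.000° = 2.3562 rad.
Haversine: a = sin²(Δφ/2) + cos φ₁ cos φ₂ sin²(Δλ/2) = 0.6294 + (0.5000)(0.7071)(0.8536) = 0.93119.
Central angle c = 2·arcsin(√a) = 2.61073 rad.
Distance = R·c = 6378.14 × 2.6107 ≈ 16652 km.

16652 km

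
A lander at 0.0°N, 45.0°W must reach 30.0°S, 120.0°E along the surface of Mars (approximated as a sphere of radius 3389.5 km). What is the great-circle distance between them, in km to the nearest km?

8683 km

Let φ₁ = 0.0000 rad, φ₂ = -0.5236 rad, and Δλ = 2.8798 rad.
Haversine: a = sin²(Δφ/2) + cos φ₁ cos φ₂ sin²(Δλ/2) = 0.0670 + (1.0000)(0.8660)(0.9830) = 0.91826.
Central angle c = 2·arcsin(√a) = 2.56169 rad.
Distance = R·c = 3389.5 × 2.5617 ≈ 8683 km.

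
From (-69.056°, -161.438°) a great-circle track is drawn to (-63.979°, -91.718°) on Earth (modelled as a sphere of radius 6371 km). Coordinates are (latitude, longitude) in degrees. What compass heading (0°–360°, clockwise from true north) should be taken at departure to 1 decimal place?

With φ₁ = -1.2053, φ₂ = -1.1166, Δλ = 1.2168 rad, the forward-azimuth formula gives
θ = atan2( sin Δλ cos φ₂ , cos φ₁ sin φ₂ − sin φ₁ cos φ₂ cos Δλ ) = atan2(0.4115, -0.1792) = 113.53°.
So the initial bearing is 113.5°.

113.5°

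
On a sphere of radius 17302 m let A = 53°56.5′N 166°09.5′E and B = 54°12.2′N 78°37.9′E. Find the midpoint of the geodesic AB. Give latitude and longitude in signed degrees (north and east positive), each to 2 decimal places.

Central angle δ = 0.8358 rad. Interpolating on the sphere with fraction f = 0.5:
P = [sin((1−f)δ)·A + sin(fδ)·B] / sin δ = 0.5471·A + 0.5471·B in Cartesian coordinates,
giving P = (-0.2496, 0.3908, 0.8860), i.e. latitude 62.38°, longitude 122.57°.

62.38°, 122.57°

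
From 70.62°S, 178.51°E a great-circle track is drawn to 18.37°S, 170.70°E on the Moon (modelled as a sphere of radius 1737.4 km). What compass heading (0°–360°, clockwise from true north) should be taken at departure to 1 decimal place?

Δλ = -7.810° = -0.1363 rad.
y = sin Δλ · cos φ₂ = (-0.1359)(0.9490) = -0.1290
x = cos φ₁ sin φ₂ − sin φ₁ cos φ₂ cos Δλ = (0.3318)(-0.3152) − (-0.9433)(0.9490)(0.9907) = 0.7824
θ = atan2(y, x) = -9.36°; adding 360° gives 350.6°.

350.6°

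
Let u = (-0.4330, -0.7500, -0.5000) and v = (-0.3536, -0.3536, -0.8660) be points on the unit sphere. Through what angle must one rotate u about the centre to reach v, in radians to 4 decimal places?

u·v = 0.8513; |u| = 1.0000, |v| = 1.0000.
cos θ = (u·v)/(|u||v|) = 0.8513, so θ = 0.5523 rad.

0.5523 rad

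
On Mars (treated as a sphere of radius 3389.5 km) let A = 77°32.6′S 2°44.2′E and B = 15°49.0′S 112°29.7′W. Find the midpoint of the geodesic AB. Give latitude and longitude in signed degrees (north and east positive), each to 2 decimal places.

The central angle between A and B is δ = 1.3922 rad.
With f = 0.5, the slerp weights are sin((1−f)δ)/sin δ = 0.6516 and sin(fδ)/sin δ = 0.6516.
Weighted sum of the unit vectors: (0.6516)·(0.2155,0.0103,-0.9765) + (0.6516)·(-0.3681,-0.8889,-0.2726) = (-0.0995, -0.5725, -0.8138).
Converting back: φ = atan2(z, √(x²+y²)) = -54.47°, λ = atan2(y, x) = -99.86°.

-54.47°, -99.86°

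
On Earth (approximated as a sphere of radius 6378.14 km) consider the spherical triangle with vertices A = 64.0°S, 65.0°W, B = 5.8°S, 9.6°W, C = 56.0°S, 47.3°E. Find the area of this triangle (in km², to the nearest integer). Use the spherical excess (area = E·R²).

23088008 km²

Side lengths (central angles): a = 1.1728, b = 0.8604, c = 1.2255 rad; semiperimeter s = 1.6293.
By l'Huilier's theorem, tan(E/4) = √[tan(s/2) tan((s−a)/2) tan((s−b)/2) tan((s−c)/2)], giving spherical excess E = 0.5675 rad.
Area = E·R² = 0.5675 × (6378.14)² ≈ 23088008 km².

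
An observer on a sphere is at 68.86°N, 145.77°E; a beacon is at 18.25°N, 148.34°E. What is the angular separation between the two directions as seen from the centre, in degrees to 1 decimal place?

Let φ₁ = 1.2018 rad, φ₂ = 0.3185 rad, and Δλ = 0.0449 rad.
cos c = sin φ₁ sin φ₂ + cos φ₁ cos φ₂ cos Δλ = (0.9327)(0.3132) + (0.3606)(0.9497)(0.9990) = 0.63425,
so c = arccos(0.63425) = 0.88376 rad.
So the angular separation is 50.6°.

50.6°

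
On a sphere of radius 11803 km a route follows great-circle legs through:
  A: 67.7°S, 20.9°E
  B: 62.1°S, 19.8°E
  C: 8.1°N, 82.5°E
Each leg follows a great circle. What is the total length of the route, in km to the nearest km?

18658 km

Leg A→B: central angle 0.0981 rad, distance 1157.6 km.
Leg B→C: central angle 1.4827 rad, distance 17500.7 km.
Total: 1157.6 + 17500.7 ≈ 18658 km.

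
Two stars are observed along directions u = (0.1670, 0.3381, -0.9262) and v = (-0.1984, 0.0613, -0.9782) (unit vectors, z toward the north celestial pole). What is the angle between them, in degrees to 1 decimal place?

u·v = 0.8936; |u| = 1.0000, |v| = 1.0000.
cos θ = (u·v)/(|u||v|) = 0.8936, so θ = 26.7°.

26.7°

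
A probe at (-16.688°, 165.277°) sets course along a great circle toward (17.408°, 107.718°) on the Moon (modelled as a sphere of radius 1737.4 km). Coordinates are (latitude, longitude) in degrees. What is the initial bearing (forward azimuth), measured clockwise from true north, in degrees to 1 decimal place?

298.3°

Δλ = -57.559° = -1.0046 rad.
y = sin Δλ · cos φ₂ = (-0.8439)(0.9542) = -0.8053
x = cos φ₁ sin φ₂ − sin φ₁ cos φ₂ cos Δλ = (0.9579)(0.2992) − (-0.2872)(0.9542)(0.5364) = 0.4336
θ = atan2(y, x) = -61.70°; adding 360° gives 298.3°.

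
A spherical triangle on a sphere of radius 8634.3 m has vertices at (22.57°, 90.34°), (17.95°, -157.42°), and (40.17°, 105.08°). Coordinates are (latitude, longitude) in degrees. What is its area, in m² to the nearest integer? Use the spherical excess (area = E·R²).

Side lengths (central angles): a = 1.4667, b = 0.3765, c = 1.7867 rad; semiperimeter s = 1.8149.
By l'Huilier's theorem, tan(E/4) = √[tan(s/2) tan((s−a)/2) tan((s−b)/2) tan((s−c)/2)], giving spherical excess E = 0.2109 rad.
Area = E·R² = 0.2109 × (8634.3)² ≈ 15719162 m².

15719162 m²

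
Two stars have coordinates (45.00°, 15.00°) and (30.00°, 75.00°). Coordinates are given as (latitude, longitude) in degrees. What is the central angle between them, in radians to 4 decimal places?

0.8503 rad

With latitudes φ₁ = 45.000°, φ₂ = 30.000° and longitude difference Δλ = 60.000°:
Haversine: a = sin²(Δφ/2) + cos φ₁ cos φ₂ sin²(Δλ/2) = 0.0170 + (0.7071)(0.8660)(0.2500) = 0.17013.
Central angle c = 2·arcsin(√a) = 0.85032 rad.
So the angular separation is 0.8503 rad.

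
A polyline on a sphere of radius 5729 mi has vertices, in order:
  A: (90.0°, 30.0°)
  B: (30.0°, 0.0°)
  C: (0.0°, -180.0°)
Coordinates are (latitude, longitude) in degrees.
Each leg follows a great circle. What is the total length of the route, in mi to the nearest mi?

20998 mi

Leg A→B: central angle 1.0472 rad, distance 5999.4 mi.
Leg B→C: central angle 2.6180 rad, distance 14998.5 mi.
Total: 5999.4 + 14998.5 ≈ 20998 mi.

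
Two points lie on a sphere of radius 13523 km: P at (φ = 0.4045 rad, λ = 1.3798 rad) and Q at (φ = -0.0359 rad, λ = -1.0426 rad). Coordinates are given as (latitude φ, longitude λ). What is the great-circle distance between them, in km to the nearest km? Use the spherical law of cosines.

31828 km

With latitudes φ₁ = 23.176°, φ₂ = -2.057° and longitude difference Δλ = -138.793°:
cos c = sin φ₁ sin φ₂ + cos φ₁ cos φ₂ cos Δλ = (0.3936)(-0.0359) + (0.9193)(0.9994)(-0.7523) = -0.70530,
so c = arccos(-0.70530) = 2.35365 rad.
Distance = R·c = 13523 × 2.3536 ≈ 31828 km.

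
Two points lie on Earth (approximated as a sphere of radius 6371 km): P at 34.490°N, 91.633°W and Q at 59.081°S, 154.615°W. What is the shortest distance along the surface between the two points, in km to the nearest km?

With latitudes φ₁ = 34.490°, φ₂ = -59.081° and longitude difference Δλ = -62.982°:
Haversine: a = sin²(Δφ/2) + cos φ₁ cos φ₂ sin²(Δλ/2) = 0.5311 + (0.8242)(0.5138)(0.2729) = 0.64670.
Central angle c = 2·arcsin(√a) = 1.86858 rad.
Distance = R·c = 6371 × 1.8686 ≈ 11905 km.

11905 km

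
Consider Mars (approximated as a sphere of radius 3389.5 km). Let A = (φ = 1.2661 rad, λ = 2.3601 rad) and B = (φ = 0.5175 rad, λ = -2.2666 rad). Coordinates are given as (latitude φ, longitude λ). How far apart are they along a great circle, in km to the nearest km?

3744 km

Let φ₁ = 1.2661 rad, φ₂ = 0.5175 rad, and Δλ = 1.6565 rad.
Haversine: a = sin²(Δφ/2) + cos φ₁ cos φ₂ sin²(Δλ/2) = 0.1337 + (0.3000)(0.8691)(0.5428) = 0.27520.
Central angle c = 2·arcsin(√a) = 1.10447 rad.
Distance = R·c = 3389.5 × 1.1045 ≈ 3744 km.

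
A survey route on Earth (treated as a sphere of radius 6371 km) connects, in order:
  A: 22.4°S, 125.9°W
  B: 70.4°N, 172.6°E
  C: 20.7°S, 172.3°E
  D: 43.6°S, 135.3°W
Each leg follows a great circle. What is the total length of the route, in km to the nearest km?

26932 km

Leg A→B: central angle 1.7834 rad, distance 11362.0 km.
Leg B→C: central angle 1.5900 rad, distance 10129.9 km.
Leg C→D: central angle 0.8538 rad, distance 5439.9 km.
Total: 11362.0 + 10129.9 + 5439.9 ≈ 26932 km.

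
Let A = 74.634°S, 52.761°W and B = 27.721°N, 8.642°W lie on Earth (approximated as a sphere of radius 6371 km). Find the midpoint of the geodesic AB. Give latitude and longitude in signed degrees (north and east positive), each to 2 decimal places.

-24.58°, -18.38°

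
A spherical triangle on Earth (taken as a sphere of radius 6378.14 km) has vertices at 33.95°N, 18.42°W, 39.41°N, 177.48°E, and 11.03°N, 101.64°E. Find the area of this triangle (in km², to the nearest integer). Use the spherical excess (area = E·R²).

Side lengths (central angles): a = 1.2588, b = 1.8765, c = 1.8357 rad; semiperimeter s = 2.4855.
By l'Huilier's theorem, tan(E/4) = √[tan(s/2) tan((s−a)/2) tan((s−b)/2) tan((s−c)/2)], giving spherical excess E = 1.7506 rad.
Area = E·R² = 1.7506 × (6378.14)² ≈ 71216392 km².

71216392 km²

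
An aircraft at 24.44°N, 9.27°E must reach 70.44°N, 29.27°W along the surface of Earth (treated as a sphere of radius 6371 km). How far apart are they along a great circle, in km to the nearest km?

Let φ₁ = 0.4266 rad, φ₂ = 1.2294 rad, and Δλ = -0.6726 rad.
cos c = sin φ₁ sin φ₂ + cos φ₁ cos φ₂ cos Δλ = (0.4137)(0.9423) + (0.9104)(0.3348)(0.7822) = 0.62827,
so c = arccos(0.62827) = 0.89147 rad.
Distance = R·c = 6371 × 0.8915 ≈ 5680 km.

5680 km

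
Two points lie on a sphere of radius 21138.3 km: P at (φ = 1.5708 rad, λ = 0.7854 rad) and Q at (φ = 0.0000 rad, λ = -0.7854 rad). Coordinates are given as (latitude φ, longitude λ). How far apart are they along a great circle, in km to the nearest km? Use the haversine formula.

33204 km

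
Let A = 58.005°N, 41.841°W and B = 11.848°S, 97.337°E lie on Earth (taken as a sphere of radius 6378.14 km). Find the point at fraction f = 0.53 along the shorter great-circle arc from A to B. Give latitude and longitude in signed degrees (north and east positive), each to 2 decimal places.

40.55°, 69.19°

The central angle between A and B is δ = 2.1731 rad.
With f = 0.53, the slerp weights are sin((1−f)δ)/sin δ = 1.0349 and sin(fδ)/sin δ = 1.1085.
Weighted sum of the unit vectors: (1.0349)·(0.3947,-0.3534,0.8481) + (1.1085)·(-0.1250,0.9707,-0.2053) = (0.2700, 0.7103, 0.6501).
Converting back: φ = atan2(z, √(x²+y²)) = 40.55°, λ = atan2(y, x) = 69.19°.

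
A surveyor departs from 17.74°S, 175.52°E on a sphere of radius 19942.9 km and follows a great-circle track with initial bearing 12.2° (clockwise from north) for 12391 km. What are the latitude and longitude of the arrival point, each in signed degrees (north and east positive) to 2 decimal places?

Angular distance δ = d/R = 12391/19942.9 = 0.62132 rad; initial bearing θ = 0.2129 rad.
sin φ₂ = sin φ₁ cos δ + cos φ₁ sin δ cos θ = (-0.3047)(0.8131) + (0.9524)(0.5821)(0.9774) = 0.2942, so φ₂ = 17.11°.
Δλ = atan2(sin θ sin δ cos φ₁, cos δ − sin φ₁ sin φ₂) = atan2(0.1172, 0.9027) = 7.395°.
λ₂ = 175.520° + 7.395° = 182.92° → -177.08° after wrapping to (−180°, 180°].

17.11°, -177.08°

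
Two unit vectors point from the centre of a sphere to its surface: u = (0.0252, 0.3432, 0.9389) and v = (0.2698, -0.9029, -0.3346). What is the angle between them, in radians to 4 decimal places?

2.2360 rad

u·v = -0.6172; |u| = 1.0000, |v| = 1.0000.
cos θ = (u·v)/(|u||v|) = -0.6173, so θ = 2.2360 rad.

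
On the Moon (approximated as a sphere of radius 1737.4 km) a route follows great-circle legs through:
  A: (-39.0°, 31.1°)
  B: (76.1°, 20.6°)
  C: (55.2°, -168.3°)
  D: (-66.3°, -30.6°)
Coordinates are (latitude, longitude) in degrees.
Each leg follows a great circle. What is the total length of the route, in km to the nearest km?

Leg A→B: central angle 2.0123 rad, distance 3496.2 km.
Leg B→C: central angle 0.8478 rad, distance 1472.9 km.
Leg C→D: central angle 2.7429 rad, distance 4765.5 km.
Total: 3496.2 + 1472.9 + 4765.5 ≈ 9735 km.

9735 km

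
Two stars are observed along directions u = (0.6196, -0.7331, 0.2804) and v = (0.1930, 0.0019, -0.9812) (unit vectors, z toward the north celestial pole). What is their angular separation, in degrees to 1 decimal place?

u·v = -0.1569; |u| = 1.0000, |v| = 1.0000.
cos θ = (u·v)/(|u||v|) = -0.1569, so θ = 99.0°.

99.0°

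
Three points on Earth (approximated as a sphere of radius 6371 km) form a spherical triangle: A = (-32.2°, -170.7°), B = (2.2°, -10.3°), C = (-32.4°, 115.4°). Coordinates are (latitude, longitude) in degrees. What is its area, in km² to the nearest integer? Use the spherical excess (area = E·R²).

102872782 km²

Side lengths (central angles): a = 2.1094, b = 1.0660, c = 2.5270 rad; semiperimeter s = 2.8512.
By l'Huilier's theorem, tan(E/4) = √[tan(s/2) tan((s−a)/2) tan((s−b)/2) tan((s−c)/2)], giving spherical excess E = 2.5345 rad.
Area = E·R² = 2.5345 × (6371)² ≈ 102872782 km².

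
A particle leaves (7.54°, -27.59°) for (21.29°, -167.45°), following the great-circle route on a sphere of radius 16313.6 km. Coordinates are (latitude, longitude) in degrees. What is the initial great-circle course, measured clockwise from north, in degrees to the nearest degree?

307°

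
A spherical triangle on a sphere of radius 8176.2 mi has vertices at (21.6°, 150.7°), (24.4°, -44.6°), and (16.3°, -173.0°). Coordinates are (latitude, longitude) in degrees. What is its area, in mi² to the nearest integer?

68030326 mi²

Side lengths (central angles): a = 2.0120, b = 0.6049, c = 2.2978 rad; semiperimeter s = 2.4574.
By l'Huilier's theorem, tan(E/4) = √[tan(s/2) tan((s−a)/2) tan((s−b)/2) tan((s−c)/2)], giving spherical excess E = 1.0177 rad.
Area = E·R² = 1.0177 × (8176.2)² ≈ 68030326 mi².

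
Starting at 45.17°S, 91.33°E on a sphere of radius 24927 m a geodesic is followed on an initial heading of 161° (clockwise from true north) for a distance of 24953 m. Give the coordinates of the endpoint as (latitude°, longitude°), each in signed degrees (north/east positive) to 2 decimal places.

Angular distance δ = d/R = 24953/24927 = 1.00104 rad; initial bearing θ = 2.8100 rad.
sin φ₂ = sin φ₁ cos δ + cos φ₁ sin δ cos θ = (-0.7092)(0.5394) + (0.7050)(0.8420)(-0.9455) = -0.9439, so φ₂ = -70.71°.
Δλ = atan2(sin θ sin δ cos φ₁, cos δ − sin φ₁ sin φ₂) = atan2(0.1933, -0.1300) = 123.918°.
λ₂ = 91.330° + 123.918° = 215.25° → -144.75° after wrapping to (−180°, 180°].

-70.71°, -144.75°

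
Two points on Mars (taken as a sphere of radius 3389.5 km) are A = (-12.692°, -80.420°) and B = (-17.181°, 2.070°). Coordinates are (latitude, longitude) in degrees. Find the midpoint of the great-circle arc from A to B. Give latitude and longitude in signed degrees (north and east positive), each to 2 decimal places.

The central angle between A and B is δ = 1.3830 rad.
With f = 0.5, the slerp weights are sin((1−f)δ)/sin δ = 0.6491 and sin(fδ)/sin δ = 0.6491.
Weighted sum of the unit vectors: (0.6491)·(0.1624,-0.9620,-0.2197) + (0.6491)·(0.9548,0.0345,-0.2954) = (0.7251, -0.6020, -0.3344).
Converting back: φ = atan2(z, √(x²+y²)) = -19.53°, λ = atan2(y, x) = -39.70°.

-19.53°, -39.70°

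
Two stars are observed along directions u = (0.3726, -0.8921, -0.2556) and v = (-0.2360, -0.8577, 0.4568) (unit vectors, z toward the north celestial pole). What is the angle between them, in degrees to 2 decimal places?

55.91°

u·v = 0.5605; |u| = 1.0000, |v| = 1.0000.
cos θ = (u·v)/(|u||v|) = 0.5605, so θ = 55.91°.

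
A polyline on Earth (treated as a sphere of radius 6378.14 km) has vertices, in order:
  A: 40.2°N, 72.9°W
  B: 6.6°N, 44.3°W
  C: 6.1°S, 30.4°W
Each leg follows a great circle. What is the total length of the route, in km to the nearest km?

6796 km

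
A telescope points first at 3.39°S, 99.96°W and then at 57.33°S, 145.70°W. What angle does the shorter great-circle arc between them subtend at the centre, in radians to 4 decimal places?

1.1309 rad

With latitudes φ₁ = -3.390°, φ₂ = -57.330° and longitude difference Δλ = -45.740°:
cos c = sin φ₁ sin φ₂ + cos φ₁ cos φ₂ cos Δλ = (-0.0591)(-0.8418) + (0.9983)(0.5398)(0.6979) = 0.42585,
so c = arccos(0.42585) = 1.13089 rad.
So the angular separation is 1.1309 rad.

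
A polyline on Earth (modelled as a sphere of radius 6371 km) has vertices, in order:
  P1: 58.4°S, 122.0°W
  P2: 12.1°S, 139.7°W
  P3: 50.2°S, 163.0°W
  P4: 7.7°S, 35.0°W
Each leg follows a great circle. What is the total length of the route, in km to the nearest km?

21964 km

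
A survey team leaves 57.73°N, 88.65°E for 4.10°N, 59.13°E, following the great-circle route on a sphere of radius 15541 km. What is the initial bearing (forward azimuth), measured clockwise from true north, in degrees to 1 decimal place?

With φ₁ = 1.0076, φ₂ = 0.0716, Δλ = -0.5152 rad, the forward-azimuth formula gives
θ = atan2( sin Δλ cos φ₂ , cos φ₁ sin φ₂ − sin φ₁ cos φ₂ cos Δλ ) = atan2(-0.4915, -0.6957) = -144.76°.
Adding 360° brings this into [0°, 360°): 215.2°.

215.2°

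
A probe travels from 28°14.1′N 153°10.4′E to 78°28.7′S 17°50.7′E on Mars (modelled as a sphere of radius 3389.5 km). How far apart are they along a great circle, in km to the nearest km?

With latitudes φ₁ = 28.235°, φ₂ = -78.478° and longitude difference Δλ = -135.328°:
Haversine: a = sin²(Δφ/2) + cos φ₁ cos φ₂ sin²(Δλ/2) = 0.6438 + (0.8810)(0.1997)(0.8556) = 0.79435.
Central angle c = 2·arcsin(√a) = 2.20024 rad.
Distance = R·c = 3389.5 × 2.2002 ≈ 7458 km.

7458 km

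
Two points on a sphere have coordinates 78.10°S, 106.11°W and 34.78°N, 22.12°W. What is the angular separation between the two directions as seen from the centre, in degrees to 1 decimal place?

In radians: φ₁ = -1.3631, φ₂ = 0.6070, Δλ = 83.990° = 1.4659 rad.
Haversine: a = sin²(Δφ/2) + cos φ₁ cos φ₂ sin²(Δλ/2) = 0.6944 + (0.2062)(0.8213)(0.4476) = 0.77022.
Central angle c = 2·arcsin(√a) = 2.14175 rad.
So the angular separation is 122.7°.

122.7°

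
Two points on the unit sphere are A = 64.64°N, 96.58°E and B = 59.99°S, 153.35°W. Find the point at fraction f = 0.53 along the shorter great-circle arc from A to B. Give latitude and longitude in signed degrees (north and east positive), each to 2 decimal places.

The central angle between A and B is δ = 2.5983 rad.
With f = 0.53, the slerp weights are sin((1−f)δ)/sin δ = 1.8173 and sin(fδ)/sin δ = 1.8982.
Weighted sum of the unit vectors: (1.8173)·(-0.0491,0.4255,0.9036) + (1.8982)·(-0.4470,-0.2243,-0.8659) = (-0.9377, 0.3474, -0.0015).
Converting back: φ = atan2(z, √(x²+y²)) = -0.09°, λ = atan2(y, x) = 159.67°.

-0.09°, 159.67°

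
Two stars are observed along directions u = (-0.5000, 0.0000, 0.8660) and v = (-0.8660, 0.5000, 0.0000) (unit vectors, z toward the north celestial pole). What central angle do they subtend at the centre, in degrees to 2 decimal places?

64.34°

u·v = 0.4330; |u| = 1.0000, |v| = 1.0000.
cos θ = (u·v)/(|u||v|) = 0.4330, so θ = 64.34°.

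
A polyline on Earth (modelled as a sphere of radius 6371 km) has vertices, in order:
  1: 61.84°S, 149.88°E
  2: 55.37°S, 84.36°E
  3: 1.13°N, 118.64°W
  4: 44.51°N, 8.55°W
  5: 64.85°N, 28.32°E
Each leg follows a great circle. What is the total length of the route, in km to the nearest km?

32016 km

Leg 1→2: central angle 0.5798 rad, distance 3693.9 km.
Leg 2→3: central angle 2.1403 rad, distance 13635.9 km.
Leg 3→4: central angle 1.8040 rad, distance 11493.2 km.
Leg 4→5: central angle 0.5011 rad, distance 3192.8 km.
Total: 3693.9 + 13635.9 + 11493.2 + 3192.8 ≈ 32016 km.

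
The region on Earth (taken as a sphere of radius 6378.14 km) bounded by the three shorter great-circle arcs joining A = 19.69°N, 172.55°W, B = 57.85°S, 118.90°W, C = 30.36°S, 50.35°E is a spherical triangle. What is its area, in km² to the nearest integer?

Side lengths (central angles): a = 1.5940, b = 2.4425, c = 1.5591 rad; semiperimeter s = 2.7978.
By l'Huilier's theorem, tan(E/4) = √[tan(s/2) tan((s−a)/2) tan((s−b)/2) tan((s−c)/2)], giving spherical excess E = 2.4740 rad.
Area = E·R² = 2.4740 × (6378.14)² ≈ 100642840 km².

100642840 km²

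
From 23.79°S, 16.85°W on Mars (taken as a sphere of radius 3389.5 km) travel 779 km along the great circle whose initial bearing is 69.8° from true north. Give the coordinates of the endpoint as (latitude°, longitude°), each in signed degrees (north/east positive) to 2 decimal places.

Angular distance δ = d/R = 779/3389.5 = 0.22983 rad; initial bearing θ = 1.2182 rad.
sin φ₂ = sin φ₁ cos δ + cos φ₁ sin δ cos θ = (-0.4034)(0.9737) + (0.9150)(0.2278)(0.3453) = -0.3208, so φ₂ = -18.71°.
Δλ = atan2(sin θ sin δ cos φ₁, cos δ − sin φ₁ sin φ₂) = atan2(0.1956, 0.8443) = 13.046°.
λ₂ = -16.850° + 13.046° = -3.80°.

-18.71°, -3.80°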